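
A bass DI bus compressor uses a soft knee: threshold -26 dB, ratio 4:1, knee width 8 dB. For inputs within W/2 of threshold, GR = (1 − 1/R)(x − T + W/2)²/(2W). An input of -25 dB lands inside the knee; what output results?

-26.171875 dB

x − T + W/2 = -25 − (-26) + 4 = 5.
GR = (1 − 1/4) × 5² / 16 = 0.75 × 25 / 16 = 1.171875 dB.
Output = -25 − 1.171875 = -26.171875 dB.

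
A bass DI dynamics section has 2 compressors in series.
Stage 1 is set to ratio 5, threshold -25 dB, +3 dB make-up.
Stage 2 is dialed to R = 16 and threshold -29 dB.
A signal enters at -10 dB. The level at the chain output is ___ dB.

Stage 1: -10 dB is 15 dB over -25 dB; at 5:1 that becomes 3 dB over, giving -22 dB; +3 dB make-up → -19 dB.
Stage 2: -19 dB is 10 dB over -29 dB; at 16:1 that becomes 0.625 dB over, giving -28.375 dB.

-28.375 dB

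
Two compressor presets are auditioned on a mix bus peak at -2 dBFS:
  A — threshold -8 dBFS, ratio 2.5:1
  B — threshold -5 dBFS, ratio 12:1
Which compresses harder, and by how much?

A, by 0.85 dB

A: overshoot 6 dB → output overshoot 2.4 dB → GR 3.6 dB.
B: overshoot 3 dB → output overshoot 0.25 dB → GR 2.75 dB.
A reduces 0.85 dB more.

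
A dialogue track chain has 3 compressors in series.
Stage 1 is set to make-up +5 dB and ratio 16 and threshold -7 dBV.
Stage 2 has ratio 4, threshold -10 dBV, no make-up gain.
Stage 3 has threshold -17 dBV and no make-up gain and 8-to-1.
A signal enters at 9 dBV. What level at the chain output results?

Stage 1: overshoot 16 dB → 16/16 = 1 dB → -6 dBV; +5 dB make-up → -1 dBV.
Stage 2: 9 dB above -10 dBV, reduced 4:1 to 2.25 dB above → -7.75 dBV.
Stage 3: overshoot 9.25 dB → 9.25/8 = 1.15625 dB → -15.84375 dBV.

-15.84375 dBV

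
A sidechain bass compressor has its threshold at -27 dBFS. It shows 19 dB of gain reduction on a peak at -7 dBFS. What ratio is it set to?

Input overshoot = -7 − (-27) = 20 dB.
Output overshoot = 20 − 19 = 1 dB.
Ratio = input overshoot / output overshoot = 20 / 1 = 20.

20:1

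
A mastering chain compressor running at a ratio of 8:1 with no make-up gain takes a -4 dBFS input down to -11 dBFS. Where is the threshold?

Gain reduction = -4 − (-11) = 7 dB; output overshoot = GR / (R − 1) = 7 / 7 = 1 dB.
Threshold = output − output overshoot = -11 − 1 = -12 dBFS.

-12 dBFS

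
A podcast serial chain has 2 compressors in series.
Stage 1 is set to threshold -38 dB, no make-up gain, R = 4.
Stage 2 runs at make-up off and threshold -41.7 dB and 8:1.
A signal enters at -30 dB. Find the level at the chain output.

-40.9875 dB

Stage 1: 8 dB above -38 dB, reduced 4:1 to 2 dB above → -36 dB.
Stage 2: -36 dB is 5.7 dB over -41.7 dB; at 8:1 that becomes 0.7125 dB over, giving -40.9875 dB.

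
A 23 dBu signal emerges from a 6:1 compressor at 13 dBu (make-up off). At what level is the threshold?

Gain reduction = 23 − 13 = 10 dB; output overshoot = GR / (R − 1) = 10 / 5 = 2 dB.
Threshold = output − output overshoot = 13 − 2 = 11 dBu.

11 dBu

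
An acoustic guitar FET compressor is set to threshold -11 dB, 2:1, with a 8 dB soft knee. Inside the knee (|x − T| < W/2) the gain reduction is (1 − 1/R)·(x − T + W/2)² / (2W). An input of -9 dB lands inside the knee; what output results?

-10.125 dB

x − T + W/2 = -9 − (-11) + 4 = 6.
GR = (1 − 1/2) × 6² / 16 = 0.5 × 36 / 16 = 1.125 dB.
Output = -9 − 1.125 = -10.125 dB.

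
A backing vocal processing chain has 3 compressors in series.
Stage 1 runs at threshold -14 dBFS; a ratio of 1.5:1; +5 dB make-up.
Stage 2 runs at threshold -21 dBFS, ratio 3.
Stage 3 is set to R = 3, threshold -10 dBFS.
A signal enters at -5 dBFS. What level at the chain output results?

Stage 1: overshoot 9 dB → 9/1.5 = 6 dB → -8 dBFS; +5 dB make-up → -3 dBFS.
Stage 2: -3 dBFS is 18 dB over -21 dBFS; at 3:1 that becomes 6 dB over, giving -15 dBFS.
Stage 3: -15 dBFS is at or below the -10 dBFS threshold — no compression; output -15 dBFS.

-15 dBFS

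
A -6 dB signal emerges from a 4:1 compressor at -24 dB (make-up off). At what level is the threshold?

Let T be the threshold. Output overshoot = (input overshoot)/R, so -24 − T = (-6 − T)/4.
4·(-24 − T) = -6 − T → 3·T = -96 − (-6) = -90.
T = -90/3 = -30 dB.

-30 dB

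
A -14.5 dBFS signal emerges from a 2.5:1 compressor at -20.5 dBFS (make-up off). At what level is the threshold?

-24.5 dBFS

Input is 10 dB above T (since output overshoot × R = input overshoot: (-20.5 − T)·2.5 = -14.5 − T gives T = -24.5 dBFS).
Check: -24.5 + (-14.5 − (-24.5))/2.5 = -24.5 + 4 = -20.5 dBFS. ✓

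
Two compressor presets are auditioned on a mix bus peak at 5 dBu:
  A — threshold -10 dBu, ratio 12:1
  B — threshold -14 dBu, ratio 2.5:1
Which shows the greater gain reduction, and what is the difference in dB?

A, by 2.35 dB

A: GR = 15 − 15/12 = 13.75 dB.
B: GR = 19 − 19/2.5 = 11.4 dB.
A applies 2.35 dB more gain reduction.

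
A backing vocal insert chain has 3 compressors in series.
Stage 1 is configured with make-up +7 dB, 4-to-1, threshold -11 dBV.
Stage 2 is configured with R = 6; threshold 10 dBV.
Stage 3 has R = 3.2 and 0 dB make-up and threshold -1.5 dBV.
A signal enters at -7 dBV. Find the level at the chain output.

-3 dBV

Stage 1: 4 dB above -11 dBV, reduced 4:1 to 1 dB above → -10 dBV; +7 dB make-up → -3 dBV.
Stage 2: -3 dBV is at or below the 10 dBV threshold — no compression; output -3 dBV.
Stage 3: -3 dBV ≤ -1.5 dBV, so stage 3 doesn't engage; output -3 dBV.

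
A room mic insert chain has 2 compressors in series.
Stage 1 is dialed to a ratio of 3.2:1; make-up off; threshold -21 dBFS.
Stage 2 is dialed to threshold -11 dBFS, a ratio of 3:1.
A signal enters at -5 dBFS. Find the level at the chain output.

Stage 1: -5 dBFS is 16 dB over -21 dBFS; at 3.2:1 that becomes 5 dB over, giving -16 dBFS.
Stage 2: -16 dBFS ≤ -11 dBFS, so stage 2 doesn't engage; output -16 dBFS.

-16 dBFS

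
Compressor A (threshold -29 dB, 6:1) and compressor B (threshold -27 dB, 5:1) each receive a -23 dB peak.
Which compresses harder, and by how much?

A: overshoot 6 dB → output overshoot 1 dB → GR 5 dB.
B: overshoot 4 dB → output overshoot 0.8 dB → GR 3.2 dB.
A applies 1.8 dB more gain reduction.

A, by 1.8 dB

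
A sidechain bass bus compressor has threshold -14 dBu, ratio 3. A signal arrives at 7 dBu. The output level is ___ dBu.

7 dBu sits 21 dB over threshold.
At 3:1 the overshoot is divided by 3, leaving 7 dB above threshold.
So the level is -14 + 7 = -7 dBu.

-7 dBu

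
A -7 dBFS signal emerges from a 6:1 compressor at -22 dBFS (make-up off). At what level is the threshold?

-25 dBFS

Input is 18 dB above T (since output overshoot × R = input overshoot: (-22 − T)·6 = -7 − T gives T = -25 dBFS).
Check: -25 + (-7 − (-25))/6 = -25 + 3 = -22 dBFS. ✓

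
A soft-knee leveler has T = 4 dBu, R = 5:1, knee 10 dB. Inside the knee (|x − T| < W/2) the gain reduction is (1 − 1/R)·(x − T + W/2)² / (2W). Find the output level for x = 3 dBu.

x − T + W/2 = 3 − 4 + 5 = 4.
GR = (1 − 1/5) × 4² / 20 = 0.8 × 16 / 20 = 0.64 dB.
Output = 3 − 0.64 = 2.36 dBu.

2.36 dBu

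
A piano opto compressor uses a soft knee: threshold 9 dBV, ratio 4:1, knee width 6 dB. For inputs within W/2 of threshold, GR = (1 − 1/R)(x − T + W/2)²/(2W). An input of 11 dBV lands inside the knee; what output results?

x − T + W/2 = 11 − 9 + 3 = 5.
GR = (1 − 1/4) × 5² / 12 = 0.75 × 25 / 12 = 1.5625 dB.
Output = 11 − 1.5625 = 9.4375 dBV.

9.4375 dBV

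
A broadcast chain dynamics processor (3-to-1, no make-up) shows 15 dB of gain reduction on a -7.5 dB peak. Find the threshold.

Gain reduction = -7.5 − (-22.5) = 15 dB; output overshoot = GR / (R − 1) = 15 / 2 = 7.5 dB.
Threshold = output − output overshoot = -22.5 − 7.5 = -30 dB.

-30 dB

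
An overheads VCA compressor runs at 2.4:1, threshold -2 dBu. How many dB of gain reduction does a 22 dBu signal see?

The signal is 24 dB above threshold.
A 2.4:1 ratio leaves 10 dB of that excess.
GR = overshoot in − overshoot out = 24 − 10 = 14 dB.

14 dB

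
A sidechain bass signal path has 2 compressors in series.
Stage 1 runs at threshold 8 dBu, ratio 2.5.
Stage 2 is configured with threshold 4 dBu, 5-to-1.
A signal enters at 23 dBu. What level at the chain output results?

Stage 1: 15 dB above 8 dBu, reduced 2.5:1 to 6 dB above → 14 dBu.
Stage 2: overshoot 10 dB → 10/5 = 2 dB → 6 dBu.

6 dBu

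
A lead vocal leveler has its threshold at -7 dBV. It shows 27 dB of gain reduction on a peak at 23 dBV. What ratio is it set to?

10:1

Input overshoot = 23 − (-7) = 30 dB.
Output overshoot = 30 − 27 = 3 dB.
Ratio = input overshoot / output overshoot = 30 / 3 = 10.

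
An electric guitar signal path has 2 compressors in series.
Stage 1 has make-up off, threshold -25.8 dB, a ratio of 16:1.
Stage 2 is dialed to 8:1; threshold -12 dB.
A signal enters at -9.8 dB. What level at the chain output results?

-24.8 dB

Stage 1: -9.8 dB is 16 dB over -25.8 dB; at 16:1 that becomes 1 dB over, giving -24.8 dB.
Stage 2: -24.8 dB ≤ -12 dB, so stage 2 doesn't engage; output -24.8 dB.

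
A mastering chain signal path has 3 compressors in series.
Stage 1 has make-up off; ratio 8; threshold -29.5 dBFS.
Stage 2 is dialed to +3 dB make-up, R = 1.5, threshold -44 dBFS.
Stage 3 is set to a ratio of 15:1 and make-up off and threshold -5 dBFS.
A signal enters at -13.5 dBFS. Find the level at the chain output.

-30 dBFS

Stage 1: overshoot 16 dB → 16/8 = 2 dB → -27.5 dBFS.
Stage 2: overshoot 16.5 dB → 16.5/1.5 = 11 dB → -33 dBFS; +3 dB make-up → -30 dBFS.
Stage 3: -30 dBFS ≤ -5 dBFS, so stage 3 doesn't engage; output -30 dBFS.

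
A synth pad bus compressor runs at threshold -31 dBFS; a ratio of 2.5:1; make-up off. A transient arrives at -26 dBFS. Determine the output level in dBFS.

-26 dBFS sits 5 dB over threshold.
At 2.5:1 the overshoot is divided by 2.5, leaving 2 dB above threshold.
That puts the output at -29 dBFS.

-29 dBFS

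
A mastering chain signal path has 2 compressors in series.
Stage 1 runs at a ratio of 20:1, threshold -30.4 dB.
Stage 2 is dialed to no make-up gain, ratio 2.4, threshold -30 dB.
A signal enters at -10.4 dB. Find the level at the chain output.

Stage 1: 20 dB above -30.4 dB, reduced 20:1 to 1 dB above → -29.4 dB.
Stage 2: 0.6 dB above -30 dB, reduced 2.4:1 to 0.25 dB above → -29.75 dB.

-29.75 dB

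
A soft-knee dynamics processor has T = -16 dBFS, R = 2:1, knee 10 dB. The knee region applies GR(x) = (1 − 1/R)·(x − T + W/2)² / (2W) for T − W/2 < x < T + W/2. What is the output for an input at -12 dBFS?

x − T + W/2 = -12 − (-16) + 5 = 9.
GR = (1 − 1/2) × 9² / 20 = 0.5 × 81 / 20 = 2.025 dB.
Output = -12 − 2.025 = -14.025 dBFS.

-14.025 dBFS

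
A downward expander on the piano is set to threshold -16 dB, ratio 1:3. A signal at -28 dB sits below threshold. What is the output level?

The input is 12 dB below the -16 dB threshold.
A 1:3 expander multiplies undershoot by 3: 12 × 3 = 36 dB below threshold.
Output = -16 − 36 = -52 dB.

-52 dB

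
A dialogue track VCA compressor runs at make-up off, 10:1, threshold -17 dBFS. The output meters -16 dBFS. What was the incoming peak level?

The compressed level sits -16 − (-17) = 1 dB over threshold.
Before 10:1 compression the overshoot was 1 × 10 = 10 dB, so input = -17 + 10 = -7 dBFS.

-7 dBFS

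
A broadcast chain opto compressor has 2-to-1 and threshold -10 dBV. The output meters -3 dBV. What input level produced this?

4 dBV

The compressed level sits -3 − (-10) = 7 dB over threshold.
Before 2:1 compression the overshoot was 7 × 2 = 14 dB, so input = -10 + 14 = 4 dBV.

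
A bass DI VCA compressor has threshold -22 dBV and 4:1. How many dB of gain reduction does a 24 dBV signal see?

34.5 dB

Overshoot = 24 − (-22) = 46 dB.
At 4:1, output sits 46/4 = 11.5 dB above threshold.
Gain reduction = 46 − 11.5 = 34.5 dB.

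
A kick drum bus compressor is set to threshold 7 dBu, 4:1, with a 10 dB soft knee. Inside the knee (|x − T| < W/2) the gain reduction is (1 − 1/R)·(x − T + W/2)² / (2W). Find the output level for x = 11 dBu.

x − T + W/2 = 11 − 7 + 5 = 9.
GR = (1 − 1/4) × 9² / 20 = 0.75 × 81 / 20 = 3.0375 dB.
Output = 11 − 3.0375 = 7.9625 dBu.

7.9625 dBu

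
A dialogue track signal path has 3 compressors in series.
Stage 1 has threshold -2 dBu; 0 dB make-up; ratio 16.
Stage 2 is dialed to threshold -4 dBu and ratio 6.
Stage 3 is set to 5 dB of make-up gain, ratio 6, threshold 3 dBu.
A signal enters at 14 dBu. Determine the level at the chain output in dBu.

Stage 1: overshoot 16 dB → 16/16 = 1 dB → -1 dBu.
Stage 2: 3 dB above -4 dBu, reduced 6:1 to 0.5 dB above → -3.5 dBu.
Stage 3: below threshold (-3.5 ≤ 3); passes unchanged; make-up brings it to 1.5 dBu.

1.5 dBu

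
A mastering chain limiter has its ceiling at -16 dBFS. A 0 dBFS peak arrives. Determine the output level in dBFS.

-16 dBFS

At ∞:1, everything above -16 dBFS is held at the ceiling.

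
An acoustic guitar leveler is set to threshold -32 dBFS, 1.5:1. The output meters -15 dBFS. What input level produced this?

That's 17 dB above the -32 dBFS threshold.
Before 1.5:1 compression the overshoot was 17 × 1.5 = 25.5 dB, so input = -32 + 25.5 = -6.5 dBFS.

-6.5 dBFS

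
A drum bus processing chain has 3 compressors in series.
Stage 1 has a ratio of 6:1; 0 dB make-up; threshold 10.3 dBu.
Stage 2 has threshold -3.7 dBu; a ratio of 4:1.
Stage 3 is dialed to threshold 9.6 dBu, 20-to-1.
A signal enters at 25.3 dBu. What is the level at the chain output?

Stage 1: 15 dB above 10.3 dBu, reduced 6:1 to 2.5 dB above → 12.8 dBu.
Stage 2: 12.8 dBu is 16.5 dB over -3.7 dBu; at 4:1 that becomes 4.125 dB over, giving 0.425 dBu.
Stage 3: 0.425 dBu is at or below the 9.6 dBu threshold — no compression; output 0.425 dBu.

0.425 dBu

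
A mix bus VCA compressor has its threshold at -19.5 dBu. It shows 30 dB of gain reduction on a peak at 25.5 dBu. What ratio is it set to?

Input overshoot = 25.5 − (-19.5) = 45 dB.
Output overshoot = 45 − 30 = 15 dB.
Ratio = input overshoot / output overshoot = 45 / 15 = 3.

3:1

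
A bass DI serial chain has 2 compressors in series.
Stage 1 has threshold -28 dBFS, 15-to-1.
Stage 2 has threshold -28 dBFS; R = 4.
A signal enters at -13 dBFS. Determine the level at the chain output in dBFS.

Stage 1: overshoot 15 dB → 15/15 = 1 dB → -27 dBFS.
Stage 2: -27 dBFS is 1 dB over -28 dBFS; at 4:1 that becomes 0.25 dB over, giving -27.75 dBFS.

-27.75 dBFS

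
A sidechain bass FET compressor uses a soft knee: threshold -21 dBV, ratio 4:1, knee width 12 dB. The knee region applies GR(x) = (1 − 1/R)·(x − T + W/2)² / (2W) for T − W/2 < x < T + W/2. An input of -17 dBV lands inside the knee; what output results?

-20.125 dBV

x − T + W/2 = -17 − (-21) + 6 = 10.
GR = (1 − 1/4) × 10² / 24 = 0.75 × 100 / 24 = 3.125 dB.
Output = -17 − 3.125 = -20.125 dBV.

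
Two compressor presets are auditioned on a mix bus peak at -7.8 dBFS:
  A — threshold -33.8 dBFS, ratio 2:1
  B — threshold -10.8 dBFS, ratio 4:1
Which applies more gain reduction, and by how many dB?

A, by 10.75 dB

A: GR = 26 − 26/2 = 13 dB.
B: GR = 3 − 3/4 = 2.25 dB.
A reduces 10.75 dB more.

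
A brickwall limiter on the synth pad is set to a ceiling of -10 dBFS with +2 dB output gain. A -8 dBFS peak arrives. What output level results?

-8 dBFS

The limiter clamps the peak to its -10 dBFS ceiling.
Output gain then adds 2 dB: -10 + 2 = -8 dBFS.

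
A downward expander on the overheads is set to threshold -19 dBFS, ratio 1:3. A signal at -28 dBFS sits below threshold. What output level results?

-46 dBFS

Undershoot = (-19) − (-28) = 9 dB.
At 1:3, that expands to 27 dB under threshold.
Output = -19 − 27 = -46 dBFS.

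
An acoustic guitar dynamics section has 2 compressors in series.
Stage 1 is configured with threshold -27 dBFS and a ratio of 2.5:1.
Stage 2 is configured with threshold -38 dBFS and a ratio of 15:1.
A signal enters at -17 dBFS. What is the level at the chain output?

-37 dBFS

Stage 1: 10 dB above -27 dBFS, reduced 2.5:1 to 4 dB above → -23 dBFS.
Stage 2: -23 dBFS is 15 dB over -38 dBFS; at 15:1 that becomes 1 dB over, giving -37 dBFS.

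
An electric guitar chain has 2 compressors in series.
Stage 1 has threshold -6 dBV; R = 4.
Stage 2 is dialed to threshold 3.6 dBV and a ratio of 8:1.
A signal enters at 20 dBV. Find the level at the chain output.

Stage 1: 26 dB above -6 dBV, reduced 4:1 to 6.5 dB above → 0.5 dBV.
Stage 2: 0.5 dBV is at or below the 3.6 dBV threshold — no compression; output 0.5 dBV.

0.5 dBV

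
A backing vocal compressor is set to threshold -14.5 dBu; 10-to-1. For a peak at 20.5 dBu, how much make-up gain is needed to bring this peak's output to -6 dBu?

5 dB

Overshoot 35 dB → 35/10 = 3.5 dB after compression, so the compressed level is -14.5 + 3.5 = -11 dBu.
Make-up = target − compressed = -6 − (-11) = 5 dB.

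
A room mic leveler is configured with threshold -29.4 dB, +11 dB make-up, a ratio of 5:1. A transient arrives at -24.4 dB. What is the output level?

-17.4 dB

The input is 5 dB above the -29.4 dB threshold.
5:1 compression reduces that to 5/5 = 1 dB over.
That puts the output at -28.4 dB; make-up adds 11 dB, giving -17.4 dB.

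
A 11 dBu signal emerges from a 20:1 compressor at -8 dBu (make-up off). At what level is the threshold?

Input is 20 dB above T (since output overshoot × R = input overshoot: (-8 − T)·20 = 11 − T gives T = -9 dBu).
Check: -9 + (11 − (-9))/20 = -9 + 1 = -8 dBu. ✓

-9 dBu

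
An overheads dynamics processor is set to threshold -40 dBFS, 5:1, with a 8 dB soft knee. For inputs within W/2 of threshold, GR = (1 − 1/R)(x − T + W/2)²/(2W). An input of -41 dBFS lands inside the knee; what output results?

x − T + W/2 = -41 − (-40) + 4 = 3.
GR = (1 − 1/5) × 3² / 16 = 0.8 × 9 / 16 = 0.45 dB.
Output = -41 − 0.45 = -41.45 dBFS.

-41.45 dBFS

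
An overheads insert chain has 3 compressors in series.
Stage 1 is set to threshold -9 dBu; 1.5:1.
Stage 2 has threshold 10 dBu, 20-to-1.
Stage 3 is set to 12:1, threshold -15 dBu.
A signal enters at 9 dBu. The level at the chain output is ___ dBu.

Stage 1: 9 dBu is 18 dB over -9 dBu; at 1.5:1 that becomes 12 dB over, giving 3 dBu.
Stage 2: below threshold (3 ≤ 10); passes unchanged; output 3 dBu.
Stage 3: overshoot 18 dB → 18/12 = 1.5 dB → -13.5 dBu.

-13.5 dBu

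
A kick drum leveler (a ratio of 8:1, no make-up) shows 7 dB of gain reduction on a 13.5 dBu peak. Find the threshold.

Let T be the threshold. Output overshoot = (input overshoot)/R, so 6.5 − T = (13.5 − T)/8.
8·(6.5 − T) = 13.5 − T → 7·T = 52 − 13.5 = 38.5.
T = 38.5/7 = 5.5 dBu.

5.5 dBu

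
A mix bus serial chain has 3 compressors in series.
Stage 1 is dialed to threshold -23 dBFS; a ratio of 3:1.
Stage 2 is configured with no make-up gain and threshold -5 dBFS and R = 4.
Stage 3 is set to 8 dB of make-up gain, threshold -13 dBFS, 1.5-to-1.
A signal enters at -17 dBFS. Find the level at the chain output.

Stage 1: overshoot 6 dB → 6/3 = 2 dB → -21 dBFS.
Stage 2: -21 dBFS ≤ -5 dBFS, so stage 2 doesn't engage; output -21 dBFS.
Stage 3: below threshold (-21 ≤ -13); passes unchanged; make-up brings it to -13 dBFS.

-13 dBFS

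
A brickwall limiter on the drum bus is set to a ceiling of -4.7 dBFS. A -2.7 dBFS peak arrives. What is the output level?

-4.7 dBFS

At ∞:1, everything above -4.7 dBFS is held at the ceiling.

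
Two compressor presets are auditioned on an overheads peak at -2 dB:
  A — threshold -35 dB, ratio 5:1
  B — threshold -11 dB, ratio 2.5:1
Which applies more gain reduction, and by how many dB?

A, by 21 dB

A: GR = 33 − 33/5 = 26.4 dB.
B: GR = 9 − 9/2.5 = 5.4 dB.
A reduces 21 dB more.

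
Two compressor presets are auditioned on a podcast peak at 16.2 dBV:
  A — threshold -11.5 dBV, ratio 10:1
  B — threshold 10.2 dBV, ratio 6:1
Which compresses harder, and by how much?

A, by 19.93 dB

A: GR = 27.7 − 27.7/10 = 24.93 dB.
B: GR = 6 − 6/6 = 5 dB.
Difference: 19.93 dB in favour of A.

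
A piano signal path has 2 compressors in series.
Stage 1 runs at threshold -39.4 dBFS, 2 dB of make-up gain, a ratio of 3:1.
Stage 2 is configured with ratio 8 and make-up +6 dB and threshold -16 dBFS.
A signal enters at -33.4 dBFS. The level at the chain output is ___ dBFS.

-29.4 dBFS

Stage 1: overshoot 6 dB → 6/3 = 2 dB → -37.4 dBFS; +2 dB make-up → -35.4 dBFS.
Stage 2: -35.4 dBFS ≤ -16 dBFS, so stage 2 doesn't engage; make-up brings it to -29.4 dBFS.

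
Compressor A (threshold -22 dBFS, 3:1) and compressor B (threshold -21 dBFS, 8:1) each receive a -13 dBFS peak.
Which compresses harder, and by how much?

A: GR = 9 − 9/3 = 6 dB.
B: GR = 8 − 8/8 = 7 dB.
B applies 1 dB more gain reduction.

B, by 1 dB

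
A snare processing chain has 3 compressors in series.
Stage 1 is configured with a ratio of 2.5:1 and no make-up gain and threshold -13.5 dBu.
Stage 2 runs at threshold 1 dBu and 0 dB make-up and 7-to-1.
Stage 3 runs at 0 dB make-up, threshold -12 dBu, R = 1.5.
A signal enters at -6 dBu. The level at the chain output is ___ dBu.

-11 dBu

Stage 1: overshoot 7.5 dB → 7.5/2.5 = 3 dB → -10.5 dBu.
Stage 2: -10.5 dBu ≤ 1 dBu, so stage 2 doesn't engage; output -10.5 dBu.
Stage 3: overshoot 1.5 dB → 1.5/1.5 = 1 dB → -11 dBu.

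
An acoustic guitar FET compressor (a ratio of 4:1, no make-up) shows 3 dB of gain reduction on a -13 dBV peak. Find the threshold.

-17 dBV

Gain reduction = -13 − (-16) = 3 dB; output overshoot = GR / (R − 1) = 3 / 3 = 1 dB.
Threshold = output − output overshoot = -16 − 1 = -17 dBV.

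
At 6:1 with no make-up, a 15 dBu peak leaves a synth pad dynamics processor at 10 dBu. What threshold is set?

Input is 6 dB above T (since output overshoot × R = input overshoot: (10 − T)·6 = 15 − T gives T = 9 dBu).
Check: 9 + (15 − 9)/6 = 9 + 1 = 10 dBu. ✓

9 dBu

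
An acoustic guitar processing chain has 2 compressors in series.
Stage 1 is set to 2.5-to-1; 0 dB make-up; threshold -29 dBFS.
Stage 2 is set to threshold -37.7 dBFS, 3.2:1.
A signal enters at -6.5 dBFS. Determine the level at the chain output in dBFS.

-32.16875 dBFS

Stage 1: 22.5 dB above -29 dBFS, reduced 2.5:1 to 9 dB above → -20 dBFS.
Stage 2: -20 dBFS is 17.7 dB over -37.7 dBFS; at 3.2:1 that becomes 5.53125 dB over, giving -32.16875 dBFS.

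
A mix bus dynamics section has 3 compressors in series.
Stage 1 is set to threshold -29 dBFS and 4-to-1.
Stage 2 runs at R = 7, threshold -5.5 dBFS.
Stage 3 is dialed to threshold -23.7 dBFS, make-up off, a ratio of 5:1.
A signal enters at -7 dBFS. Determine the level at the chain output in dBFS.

-23.66 dBFS

Stage 1: 22 dB above -29 dBFS, reduced 4:1 to 5.5 dB above → -23.5 dBFS.
Stage 2: -23.5 dBFS is at or below the -5.5 dBFS threshold — no compression; output -23.5 dBFS.
Stage 3: overshoot 0.2 dB → 0.2/5 = 0.04 dB → -23.66 dBFS.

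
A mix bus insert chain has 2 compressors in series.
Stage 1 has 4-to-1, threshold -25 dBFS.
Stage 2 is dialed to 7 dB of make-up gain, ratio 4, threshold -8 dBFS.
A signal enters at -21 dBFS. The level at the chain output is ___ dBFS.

Stage 1: 4 dB above -25 dBFS, reduced 4:1 to 1 dB above → -24 dBFS.
Stage 2: below threshold (-24 ≤ -8); passes unchanged; make-up brings it to -17 dBFS.

-17 dBFS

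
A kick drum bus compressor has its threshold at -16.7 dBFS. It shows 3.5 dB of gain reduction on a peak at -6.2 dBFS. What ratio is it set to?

Input overshoot = -6.2 − (-16.7) = 10.5 dB.
Output overshoot = 10.5 − 3.5 = 7 dB.
Ratio = input overshoot / output overshoot = 10.5 / 7 = 1.5.

1.5:1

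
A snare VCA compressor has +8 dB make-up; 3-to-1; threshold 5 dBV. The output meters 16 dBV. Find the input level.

14 dBV

Stripping the +8 dB make-up gives 8 dBV at the gain stage.
The compressed level sits 8 − 5 = 3 dB over threshold.
Undo the ratio: input overshoot = 3 × 3 = 9 dB, giving input = 14 dBV.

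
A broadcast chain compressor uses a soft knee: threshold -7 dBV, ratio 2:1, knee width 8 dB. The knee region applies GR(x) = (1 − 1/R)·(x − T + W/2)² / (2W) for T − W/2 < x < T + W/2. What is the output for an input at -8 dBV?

-8.28125 dBV

x − T + W/2 = -8 − (-7) + 4 = 3.
GR = (1 − 1/2) × 3² / 16 = 0.5 × 9 / 16 = 0.28125 dB.
Output = -8 − 0.28125 = -8.28125 dBV.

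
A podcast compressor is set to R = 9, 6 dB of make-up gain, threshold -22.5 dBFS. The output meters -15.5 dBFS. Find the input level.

Before make-up, the level was -15.5 − 6 = -21.5 dBFS.
Post-compression overshoot = -21.5 − (-22.5) = 1 dB.
Undo the ratio: input overshoot = 1 × 9 = 9 dB, giving input = -13.5 dBFS.

-13.5 dBFS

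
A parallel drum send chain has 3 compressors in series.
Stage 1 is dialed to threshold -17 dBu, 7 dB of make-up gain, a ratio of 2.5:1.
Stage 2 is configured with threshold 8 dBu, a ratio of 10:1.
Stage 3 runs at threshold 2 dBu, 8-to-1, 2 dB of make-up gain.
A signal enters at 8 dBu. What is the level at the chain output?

Stage 1: 25 dB above -17 dBu, reduced 2.5:1 to 10 dB above → -7 dBu; +7 dB make-up → 0 dBu.
Stage 2: below threshold (0 ≤ 8); passes unchanged; output 0 dBu.
Stage 3: 0 dBu is at or below the 2 dBu threshold — no compression; make-up brings it to 2 dBu.

2 dBu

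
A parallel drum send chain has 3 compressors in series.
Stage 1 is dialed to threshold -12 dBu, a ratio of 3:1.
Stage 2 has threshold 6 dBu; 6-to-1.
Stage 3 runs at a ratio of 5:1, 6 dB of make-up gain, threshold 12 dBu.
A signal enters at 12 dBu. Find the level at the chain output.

2 dBu

Stage 1: 24 dB above -12 dBu, reduced 3:1 to 8 dB above → -4 dBu.
Stage 2: below threshold (-4 ≤ 6); passes unchanged; output -4 dBu.
Stage 3: -4 dBu is at or below the 12 dBu threshold — no compression; make-up brings it to 2 dBu.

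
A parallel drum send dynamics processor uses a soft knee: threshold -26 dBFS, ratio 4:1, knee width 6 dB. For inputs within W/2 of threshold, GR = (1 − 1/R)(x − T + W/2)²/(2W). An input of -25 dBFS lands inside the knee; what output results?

-26 dBFS

x − T + W/2 = -25 − (-26) + 3 = 4.
GR = (1 − 1/4) × 4² / 12 = 0.75 × 16 / 12 = 1 dB.
Output = -25 − 1 = -26 dBFS.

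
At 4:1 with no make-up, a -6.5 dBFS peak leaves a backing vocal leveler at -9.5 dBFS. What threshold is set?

Gain reduction = -6.5 − (-9.5) = 3 dB; output overshoot = GR / (R − 1) = 3 / 3 = 1 dB.
Threshold = output − output overshoot = -9.5 − 1 = -10.5 dBFS.

-10.5 dBFS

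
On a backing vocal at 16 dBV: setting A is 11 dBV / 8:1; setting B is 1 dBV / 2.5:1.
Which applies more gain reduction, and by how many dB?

A: GR = 5 − 5/8 = 4.375 dB.
B: GR = 15 − 15/2.5 = 9 dB.
Difference: 4.625 dB in favour of B.

B, by 4.625 dB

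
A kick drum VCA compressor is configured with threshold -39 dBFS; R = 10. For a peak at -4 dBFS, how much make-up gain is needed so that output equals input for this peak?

31.5 dB

The peak compresses to -39 + 35/10 = -35.5 dBFS.
To reach -4 dBFS requires -4 − (-35.5) = 31.5 dB of make-up.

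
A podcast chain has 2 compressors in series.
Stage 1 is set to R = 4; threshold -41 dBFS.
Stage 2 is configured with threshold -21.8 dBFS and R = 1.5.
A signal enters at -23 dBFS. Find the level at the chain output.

-36.5 dBFS

Stage 1: -23 dBFS is 18 dB over -41 dBFS; at 4:1 that becomes 4.5 dB over, giving -36.5 dBFS.
Stage 2: -36.5 dBFS is at or below the -21.8 dBFS threshold — no compression; output -36.5 dBFS.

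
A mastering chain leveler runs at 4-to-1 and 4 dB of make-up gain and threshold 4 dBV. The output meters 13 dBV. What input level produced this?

24 dBV

Remove make-up: 13 − 4 = 9 dBV.
The compressed level sits 9 − 4 = 5 dB over threshold.
Undo the ratio: input overshoot = 5 × 4 = 20 dB, giving input = 24 dBV.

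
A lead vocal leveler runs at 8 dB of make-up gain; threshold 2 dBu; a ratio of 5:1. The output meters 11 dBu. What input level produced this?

7 dBu

Remove make-up: 11 − 8 = 3 dBu.
That's 1 dB above the 2 dBu threshold.
Undo the ratio: input overshoot = 1 × 5 = 5 dB, giving input = 7 dBu.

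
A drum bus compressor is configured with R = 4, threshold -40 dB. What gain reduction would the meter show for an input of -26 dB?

Overshoot = -26 − (-40) = 14 dB.
At 4:1, output sits 14/4 = 3.5 dB above threshold.
GR = overshoot in − overshoot out = 14 − 3.5 = 10.5 dB.

10.5 dB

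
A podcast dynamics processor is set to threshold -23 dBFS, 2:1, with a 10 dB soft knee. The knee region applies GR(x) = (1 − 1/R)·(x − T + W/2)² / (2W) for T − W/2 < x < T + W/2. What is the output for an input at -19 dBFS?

x − T + W/2 = -19 − (-23) + 5 = 9.
GR = (1 − 1/2) × 9² / 20 = 0.5 × 81 / 20 = 2.025 dB.
Output = -19 − 2.025 = -21.025 dBFS.

-21.025 dBFS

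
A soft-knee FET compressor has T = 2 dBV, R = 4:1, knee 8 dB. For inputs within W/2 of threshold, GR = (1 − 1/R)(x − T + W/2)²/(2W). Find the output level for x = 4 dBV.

x − T + W/2 = 4 − 2 + 4 = 6.
GR = (1 − 1/4) × 6² / 16 = 0.75 × 36 / 16 = 1.6875 dB.
Output = 4 − 1.6875 = 2.3125 dBV.

2.3125 dBV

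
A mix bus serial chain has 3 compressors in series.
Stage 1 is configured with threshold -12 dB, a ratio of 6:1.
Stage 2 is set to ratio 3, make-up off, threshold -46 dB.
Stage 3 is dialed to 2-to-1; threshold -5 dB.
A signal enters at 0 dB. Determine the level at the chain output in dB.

-34 dB

Stage 1: overshoot 12 dB → 12/6 = 2 dB → -10 dB.
Stage 2: 36 dB above -46 dB, reduced 3:1 to 12 dB above → -34 dB.
Stage 3: below threshold (-34 ≤ -5); passes unchanged; output -34 dB.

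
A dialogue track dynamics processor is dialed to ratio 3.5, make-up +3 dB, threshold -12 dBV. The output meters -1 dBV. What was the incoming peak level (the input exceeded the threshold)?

Stripping the +3 dB make-up gives -4 dBV at the gain stage.
That's 8 dB above the -12 dBV threshold.
Input overshoot = R × output overshoot = 28 dB → input = -12 + 28 = 16 dBV.

16 dBV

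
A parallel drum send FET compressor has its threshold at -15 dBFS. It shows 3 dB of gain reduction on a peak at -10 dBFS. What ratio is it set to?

2.5:1

Input overshoot = -10 − (-15) = 5 dB.
Output overshoot = 5 − 3 = 2 dB.
Ratio = input overshoot / output overshoot = 5 / 2 = 2.5.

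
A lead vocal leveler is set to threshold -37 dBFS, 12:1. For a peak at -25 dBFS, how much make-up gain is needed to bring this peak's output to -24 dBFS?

12 dB

Overshoot 12 dB → 12/12 = 1 dB after compression, so the compressed level is -37 + 1 = -36 dBFS.
Make-up = target − compressed = -24 − (-36) = 12 dB.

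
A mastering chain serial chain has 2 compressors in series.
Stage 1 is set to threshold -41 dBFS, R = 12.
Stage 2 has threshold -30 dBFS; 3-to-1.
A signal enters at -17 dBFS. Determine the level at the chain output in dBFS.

-39 dBFS

Stage 1: 24 dB above -41 dBFS, reduced 12:1 to 2 dB above → -39 dBFS.
Stage 2: -39 dBFS is at or below the -30 dBFS threshold — no compression; output -39 dBFS.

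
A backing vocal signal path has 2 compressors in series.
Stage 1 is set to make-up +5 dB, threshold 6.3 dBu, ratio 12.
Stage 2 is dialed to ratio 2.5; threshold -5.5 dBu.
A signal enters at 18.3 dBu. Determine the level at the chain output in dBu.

1.62 dBu

Stage 1: 18.3 dBu is 12 dB over 6.3 dBu; at 12:1 that becomes 1 dB over, giving 7.3 dBu; +5 dB make-up → 12.3 dBu.
Stage 2: overshoot 17.8 dB → 17.8/2.5 = 7.12 dB → 1.62 dBu.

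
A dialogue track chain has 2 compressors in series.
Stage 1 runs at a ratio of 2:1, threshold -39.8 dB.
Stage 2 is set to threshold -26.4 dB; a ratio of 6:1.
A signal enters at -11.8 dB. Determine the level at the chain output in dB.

-26.3 dB

Stage 1: 28 dB above -39.8 dB, reduced 2:1 to 14 dB above → -25.8 dB.
Stage 2: 0.6 dB above -26.4 dB, reduced 6:1 to 0.1 dB above → -26.3 dB.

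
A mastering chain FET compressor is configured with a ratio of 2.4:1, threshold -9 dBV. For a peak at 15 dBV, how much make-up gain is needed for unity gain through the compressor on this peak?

14 dB

The peak compresses to -9 + 24/2.4 = 1 dBV.
To reach 15 dBV requires 15 − 1 = 14 dB of make-up.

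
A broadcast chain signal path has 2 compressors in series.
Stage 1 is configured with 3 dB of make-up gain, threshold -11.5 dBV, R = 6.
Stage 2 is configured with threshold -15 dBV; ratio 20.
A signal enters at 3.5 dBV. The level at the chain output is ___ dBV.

Stage 1: 3.5 dBV is 15 dB over -11.5 dBV; at 6:1 that becomes 2.5 dB over, giving -9 dBV; +3 dB make-up → -6 dBV.
Stage 2: overshoot 9 dB → 9/20 = 0.45 dB → -14.55 dBV.

-14.55 dBV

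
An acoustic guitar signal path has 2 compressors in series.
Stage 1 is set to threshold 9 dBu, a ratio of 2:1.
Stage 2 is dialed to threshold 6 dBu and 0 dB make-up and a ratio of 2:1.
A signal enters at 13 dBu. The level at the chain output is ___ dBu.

8.5 dBu

Stage 1: overshoot 4 dB → 4/2 = 2 dB → 11 dBu.
Stage 2: overshoot 5 dB → 5/2 = 2.5 dB → 8.5 dBu.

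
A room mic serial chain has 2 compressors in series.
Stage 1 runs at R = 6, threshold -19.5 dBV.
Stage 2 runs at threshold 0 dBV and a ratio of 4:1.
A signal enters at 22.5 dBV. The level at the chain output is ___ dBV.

-12.5 dBV

Stage 1: 42 dB above -19.5 dBV, reduced 6:1 to 7 dB above → -12.5 dBV.
Stage 2: -12.5 dBV ≤ 0 dBV, so stage 2 doesn't engage; output -12.5 dBV.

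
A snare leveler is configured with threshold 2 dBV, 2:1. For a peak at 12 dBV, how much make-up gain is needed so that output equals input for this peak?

Without make-up, output = threshold + overshoot/2 = 2 + 5 = 7 dBV.
Gap to target: 5 dB.

5 dB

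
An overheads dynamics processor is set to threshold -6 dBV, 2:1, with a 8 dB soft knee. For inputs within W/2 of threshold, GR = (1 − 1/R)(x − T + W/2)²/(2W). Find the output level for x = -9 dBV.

-9.03125 dBV

x − T + W/2 = -9 − (-6) + 4 = 1.
GR = (1 − 1/2) × 1² / 16 = 0.5 × 1 / 16 = 0.03125 dB.
Output = -9 − 0.03125 = -9.03125 dBV.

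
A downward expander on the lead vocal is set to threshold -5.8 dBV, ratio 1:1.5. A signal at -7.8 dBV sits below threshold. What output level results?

-8.8 dBV

The input is 2 dB below the -5.8 dBV threshold.
A 1:1.5 expander multiplies undershoot by 1.5: 2 × 1.5 = 3 dB below threshold.
Output = -5.8 − 3 = -8.8 dBV.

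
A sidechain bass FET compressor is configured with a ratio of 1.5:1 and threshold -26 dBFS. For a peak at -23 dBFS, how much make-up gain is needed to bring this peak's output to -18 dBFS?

Overshoot 3 dB → 3/1.5 = 2 dB after compression, so the compressed level is -26 + 2 = -24 dBFS.
Make-up = target − compressed = -18 − (-24) = 6 dB.

6 dB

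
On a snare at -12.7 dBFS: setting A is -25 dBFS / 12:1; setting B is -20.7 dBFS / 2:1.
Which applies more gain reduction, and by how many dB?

A, by 7.275 dB

A: overshoot 12.3 dB → output overshoot 1.025 dB → GR 11.275 dB.
B: overshoot 8 dB → output overshoot 4 dB → GR 4 dB.
Difference: 7.275 dB in favour of A.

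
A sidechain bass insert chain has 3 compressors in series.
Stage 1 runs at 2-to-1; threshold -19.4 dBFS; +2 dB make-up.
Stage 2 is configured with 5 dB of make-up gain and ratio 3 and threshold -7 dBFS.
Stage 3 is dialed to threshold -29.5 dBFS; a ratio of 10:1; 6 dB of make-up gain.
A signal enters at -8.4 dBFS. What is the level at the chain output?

-21.24 dBFS

Stage 1: overshoot 11 dB → 11/2 = 5.5 dB → -13.9 dBFS; +2 dB make-up → -11.9 dBFS.
Stage 2: -11.9 dBFS ≤ -7 dBFS, so stage 2 doesn't engage; make-up brings it to -6.9 dBFS.
Stage 3: -6.9 dBFS is 22.6 dB over -29.5 dBFS; at 10:1 that becomes 2.26 dB over, giving -27.24 dBFS; +6 dB make-up → -21.24 dBFS.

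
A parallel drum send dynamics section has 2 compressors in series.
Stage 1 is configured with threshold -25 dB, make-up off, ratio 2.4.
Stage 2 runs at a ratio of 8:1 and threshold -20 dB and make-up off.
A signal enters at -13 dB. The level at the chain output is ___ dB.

-20 dB

Stage 1: overshoot 12 dB → 12/2.4 = 5 dB → -20 dB.
Stage 2: -20 dB is at or below the -20 dB threshold — no compression; output -20 dB.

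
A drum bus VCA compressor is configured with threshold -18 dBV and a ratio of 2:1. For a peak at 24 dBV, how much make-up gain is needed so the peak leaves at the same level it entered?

21 dB

The peak compresses to -18 + 42/2 = 3 dBV.
To reach 24 dBV requires 24 − 3 = 21 dB of make-up.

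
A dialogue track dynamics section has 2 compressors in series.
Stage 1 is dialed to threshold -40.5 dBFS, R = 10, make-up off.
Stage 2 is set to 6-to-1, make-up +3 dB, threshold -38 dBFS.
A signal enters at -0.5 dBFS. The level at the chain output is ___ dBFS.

Stage 1: overshoot 40 dB → 40/10 = 4 dB → -36.5 dBFS.
Stage 2: overshoot 1.5 dB → 1.5/6 = 0.25 dB → -37.75 dBFS; +3 dB make-up → -34.75 dBFS.

-34.75 dBFS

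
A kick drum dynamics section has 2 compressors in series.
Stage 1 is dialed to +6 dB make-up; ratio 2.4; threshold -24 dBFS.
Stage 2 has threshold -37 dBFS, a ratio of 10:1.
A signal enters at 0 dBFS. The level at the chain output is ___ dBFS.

-34.1 dBFS

Stage 1: overshoot 24 dB → 24/2.4 = 10 dB → -14 dBFS; +6 dB make-up → -8 dBFS.
Stage 2: overshoot 29 dB → 29/10 = 2.9 dB → -34.1 dBFS.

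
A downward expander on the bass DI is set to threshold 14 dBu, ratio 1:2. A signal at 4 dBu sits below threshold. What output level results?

-6 dBu

Below threshold, a 1:2 expander applies gain = (2−1)×(T − x) of attenuation.
(2−1) × 10 = 10 dB, so output = 4 − 10 = -6 dBu.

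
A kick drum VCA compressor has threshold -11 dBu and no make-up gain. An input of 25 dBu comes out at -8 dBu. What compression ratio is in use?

12:1

Input overshoot = 25 − (-11) = 36 dB; output overshoot = -8 − (-11) = 3 dB.
Ratio = 36 / 3 = 12.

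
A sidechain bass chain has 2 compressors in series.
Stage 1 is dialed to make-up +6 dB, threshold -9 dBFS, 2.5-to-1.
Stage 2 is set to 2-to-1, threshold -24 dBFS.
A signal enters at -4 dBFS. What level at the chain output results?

Stage 1: 5 dB above -9 dBFS, reduced 2.5:1 to 2 dB above → -7 dBFS; +6 dB make-up → -1 dBFS.
Stage 2: 23 dB above -24 dBFS, reduced 2:1 to 11.5 dB above → -12.5 dBFS.

-12.5 dBFS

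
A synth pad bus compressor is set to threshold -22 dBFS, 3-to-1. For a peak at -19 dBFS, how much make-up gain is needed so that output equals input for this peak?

The peak compresses to -22 + 3/3 = -21 dBFS.
To reach -19 dBFS requires -19 − (-21) = 2 dB of make-up.

2 dB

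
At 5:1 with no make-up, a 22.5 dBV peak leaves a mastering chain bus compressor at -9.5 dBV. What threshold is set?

-17.5 dBV

Gain reduction = 22.5 − (-9.5) = 32 dB; output overshoot = GR / (R − 1) = 32 / 4 = 8 dB.
Threshold = output − output overshoot = -9.5 − 8 = -17.5 dBV.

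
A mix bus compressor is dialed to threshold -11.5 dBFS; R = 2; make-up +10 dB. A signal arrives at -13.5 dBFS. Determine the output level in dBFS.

-13.5 dBFS is 2 dB below the -11.5 dBFS threshold, so no gain reduction is applied.
Make-up gain adds 10 dB: -13.5 + 10 = -3.5 dBFS.

-3.5 dBFS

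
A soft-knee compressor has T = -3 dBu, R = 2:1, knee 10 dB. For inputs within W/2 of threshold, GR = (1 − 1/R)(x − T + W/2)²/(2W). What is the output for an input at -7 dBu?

-7.025 dBu

x − T + W/2 = -7 − (-3) + 5 = 1.
GR = (1 − 1/2) × 1² / 20 = 0.5 × 1 / 20 = 0.025 dB.
Output = -7 − 0.025 = -7.025 dBu.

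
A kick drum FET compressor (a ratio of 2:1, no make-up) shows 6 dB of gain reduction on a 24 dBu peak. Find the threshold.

Input is 12 dB above T (since output overshoot × R = input overshoot: (18 − T)·2 = 24 − T gives T = 12 dBu).
Check: 12 + (24 − 12)/2 = 12 + 6 = 18 dBu. ✓

12 dBu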